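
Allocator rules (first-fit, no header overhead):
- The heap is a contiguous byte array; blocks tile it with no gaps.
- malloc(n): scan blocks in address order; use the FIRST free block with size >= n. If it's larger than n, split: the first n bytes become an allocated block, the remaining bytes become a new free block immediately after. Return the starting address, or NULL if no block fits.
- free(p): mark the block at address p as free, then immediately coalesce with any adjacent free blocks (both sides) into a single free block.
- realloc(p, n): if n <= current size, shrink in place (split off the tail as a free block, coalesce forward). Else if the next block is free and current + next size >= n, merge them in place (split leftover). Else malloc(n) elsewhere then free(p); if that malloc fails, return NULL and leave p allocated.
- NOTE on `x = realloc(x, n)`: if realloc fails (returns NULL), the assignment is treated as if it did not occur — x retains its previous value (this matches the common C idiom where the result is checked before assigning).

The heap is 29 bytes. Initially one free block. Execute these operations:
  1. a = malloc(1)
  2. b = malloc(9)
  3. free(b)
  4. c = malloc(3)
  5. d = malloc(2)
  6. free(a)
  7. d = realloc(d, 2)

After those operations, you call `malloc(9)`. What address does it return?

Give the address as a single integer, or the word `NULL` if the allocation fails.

Op 1: a = malloc(1) -> a = 0; heap: [0-0 ALLOC][1-28 FREE]
Op 2: b = malloc(9) -> b = 1; heap: [0-0 ALLOC][1-9 ALLOC][10-28 FREE]
Op 3: free(b) -> (freed b); heap: [0-0 ALLOC][1-28 FREE]
Op 4: c = malloc(3) -> c = 1; heap: [0-0 ALLOC][1-3 ALLOC][4-28 FREE]
Op 5: d = malloc(2) -> d = 4; heap: [0-0 ALLOC][1-3 ALLOC][4-5 ALLOC][6-28 FREE]
Op 6: free(a) -> (freed a); heap: [0-0 FREE][1-3 ALLOC][4-5 ALLOC][6-28 FREE]
Op 7: d = realloc(d, 2) -> d = 4; heap: [0-0 FREE][1-3 ALLOC][4-5 ALLOC][6-28 FREE]
malloc(9): first-fit scan over [0-0 FREE][1-3 ALLOC][4-5 ALLOC][6-28 FREE] -> 6

Answer: 6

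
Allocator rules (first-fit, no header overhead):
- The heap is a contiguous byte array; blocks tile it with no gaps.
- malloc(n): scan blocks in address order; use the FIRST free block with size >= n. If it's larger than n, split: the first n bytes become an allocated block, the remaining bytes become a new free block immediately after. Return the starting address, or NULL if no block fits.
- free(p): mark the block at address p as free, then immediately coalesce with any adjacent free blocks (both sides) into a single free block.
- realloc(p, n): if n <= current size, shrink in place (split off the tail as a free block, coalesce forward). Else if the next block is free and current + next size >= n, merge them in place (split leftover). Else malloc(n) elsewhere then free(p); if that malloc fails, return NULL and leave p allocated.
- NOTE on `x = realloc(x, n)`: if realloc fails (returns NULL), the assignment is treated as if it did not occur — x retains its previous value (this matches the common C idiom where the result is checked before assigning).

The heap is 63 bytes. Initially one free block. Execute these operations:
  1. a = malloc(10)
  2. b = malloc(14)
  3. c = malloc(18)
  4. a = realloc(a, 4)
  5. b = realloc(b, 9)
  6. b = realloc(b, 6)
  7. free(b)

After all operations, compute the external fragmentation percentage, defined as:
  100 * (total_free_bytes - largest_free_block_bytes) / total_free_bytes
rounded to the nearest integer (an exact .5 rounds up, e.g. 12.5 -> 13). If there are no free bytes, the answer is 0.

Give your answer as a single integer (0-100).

Answer: 49

Derivation:
Op 1: a = malloc(10) -> a = 0; heap: [0-9 ALLOC][10-62 FREE]
Op 2: b = malloc(14) -> b = 10; heap: [0-9 ALLOC][10-23 ALLOC][24-62 FREE]
Op 3: c = malloc(18) -> c = 24; heap: [0-9 ALLOC][10-23 ALLOC][24-41 ALLOC][42-62 FREE]
Op 4: a = realloc(a, 4) -> a = 0; heap: [0-3 ALLOC][4-9 FREE][10-23 ALLOC][24-41 ALLOC][42-62 FREE]
Op 5: b = realloc(b, 9) -> b = 10; heap: [0-3 ALLOC][4-9 FREE][10-18 ALLOC][19-23 FREE][24-41 ALLOC][42-62 FREE]
Op 6: b = realloc(b, 6) -> b = 10; heap: [0-3 ALLOC][4-9 FREE][10-15 ALLOC][16-23 FREE][24-41 ALLOC][42-62 FREE]
Op 7: free(b) -> (freed b); heap: [0-3 ALLOC][4-23 FREE][24-41 ALLOC][42-62 FREE]
Free blocks: [20 21] total_free=41 largest=21 -> 100*(41-21)/41 = 2000/41 ≈ 48.780 -> rounds to 49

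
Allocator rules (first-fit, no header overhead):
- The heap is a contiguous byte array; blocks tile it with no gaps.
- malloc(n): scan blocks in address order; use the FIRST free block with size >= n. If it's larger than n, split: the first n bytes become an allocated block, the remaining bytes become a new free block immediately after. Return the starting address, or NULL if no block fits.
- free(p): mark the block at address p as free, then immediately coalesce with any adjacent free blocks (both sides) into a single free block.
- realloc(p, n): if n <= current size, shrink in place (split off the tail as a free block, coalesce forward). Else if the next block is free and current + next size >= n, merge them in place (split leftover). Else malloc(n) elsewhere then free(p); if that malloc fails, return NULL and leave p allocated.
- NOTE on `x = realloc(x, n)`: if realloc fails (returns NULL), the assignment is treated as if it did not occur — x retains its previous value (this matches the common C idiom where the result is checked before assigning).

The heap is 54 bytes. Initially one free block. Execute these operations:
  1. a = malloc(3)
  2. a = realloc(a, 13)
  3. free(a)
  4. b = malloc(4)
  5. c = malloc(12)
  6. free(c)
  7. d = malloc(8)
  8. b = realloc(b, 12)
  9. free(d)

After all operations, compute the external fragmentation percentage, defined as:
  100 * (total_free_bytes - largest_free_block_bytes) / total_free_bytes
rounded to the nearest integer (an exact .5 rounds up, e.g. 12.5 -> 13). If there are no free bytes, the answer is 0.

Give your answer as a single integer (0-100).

Op 1: a = malloc(3) -> a = 0; heap: [0-2 ALLOC][3-53 FREE]
Op 2: a = realloc(a, 13) -> a = 0; heap: [0-12 ALLOC][13-53 FREE]
Op 3: free(a) -> (freed a); heap: [0-53 FREE]
Op 4: b = malloc(4) -> b = 0; heap: [0-3 ALLOC][4-53 FREE]
Op 5: c = malloc(12) -> c = 4; heap: [0-3 ALLOC][4-15 ALLOC][16-53 FREE]
Op 6: free(c) -> (freed c); heap: [0-3 ALLOC][4-53 FREE]
Op 7: d = malloc(8) -> d = 4; heap: [0-3 ALLOC][4-11 ALLOC][12-53 FREE]
Op 8: b = realloc(b, 12) -> b = 12; heap: [0-3 FREE][4-11 ALLOC][12-23 ALLOC][24-53 FREE]
Op 9: free(d) -> (freed d); heap: [0-11 FREE][12-23 ALLOC][24-53 FREE]
Free blocks: [12 30] total_free=42 largest=30 -> 100*(42-30)/42 = 1200/42 ≈ 28.571 -> rounds to 29

Answer: 29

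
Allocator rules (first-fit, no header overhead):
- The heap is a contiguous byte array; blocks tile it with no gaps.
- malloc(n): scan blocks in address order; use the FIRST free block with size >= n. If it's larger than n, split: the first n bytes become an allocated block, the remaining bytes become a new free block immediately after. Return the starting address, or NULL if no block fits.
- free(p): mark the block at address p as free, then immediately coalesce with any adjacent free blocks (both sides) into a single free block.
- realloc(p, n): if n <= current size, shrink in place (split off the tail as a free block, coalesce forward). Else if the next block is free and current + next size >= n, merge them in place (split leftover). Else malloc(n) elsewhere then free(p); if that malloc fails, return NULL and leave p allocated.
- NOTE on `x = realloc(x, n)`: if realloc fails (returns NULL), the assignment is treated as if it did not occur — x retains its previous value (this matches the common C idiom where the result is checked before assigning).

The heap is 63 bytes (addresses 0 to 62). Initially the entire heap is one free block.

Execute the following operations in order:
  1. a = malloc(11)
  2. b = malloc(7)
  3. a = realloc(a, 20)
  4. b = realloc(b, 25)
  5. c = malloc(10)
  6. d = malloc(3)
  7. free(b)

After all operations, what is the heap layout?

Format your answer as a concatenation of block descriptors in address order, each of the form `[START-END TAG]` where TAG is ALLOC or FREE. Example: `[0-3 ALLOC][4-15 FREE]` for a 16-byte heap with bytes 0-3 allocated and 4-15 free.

Answer: [0-9 ALLOC][10-12 ALLOC][13-17 FREE][18-37 ALLOC][38-62 FREE]

Derivation:
Op 1: a = malloc(11) -> a = 0; heap: [0-10 ALLOC][11-62 FREE]
Op 2: b = malloc(7) -> b = 11; heap: [0-10 ALLOC][11-17 ALLOC][18-62 FREE]
Op 3: a = realloc(a, 20) -> a = 18; heap: [0-10 FREE][11-17 ALLOC][18-37 ALLOC][38-62 FREE]
Op 4: b = realloc(b, 25) -> b = 38; heap: [0-17 FREE][18-37 ALLOC][38-62 ALLOC]
Op 5: c = malloc(10) -> c = 0; heap: [0-9 ALLOC][10-17 FREE][18-37 ALLOC][38-62 ALLOC]
Op 6: d = malloc(3) -> d = 10; heap: [0-9 ALLOC][10-12 ALLOC][13-17 FREE][18-37 ALLOC][38-62 ALLOC]
Op 7: free(b) -> (freed b); heap: [0-9 ALLOC][10-12 ALLOC][13-17 FREE][18-37 ALLOC][38-62 FREE]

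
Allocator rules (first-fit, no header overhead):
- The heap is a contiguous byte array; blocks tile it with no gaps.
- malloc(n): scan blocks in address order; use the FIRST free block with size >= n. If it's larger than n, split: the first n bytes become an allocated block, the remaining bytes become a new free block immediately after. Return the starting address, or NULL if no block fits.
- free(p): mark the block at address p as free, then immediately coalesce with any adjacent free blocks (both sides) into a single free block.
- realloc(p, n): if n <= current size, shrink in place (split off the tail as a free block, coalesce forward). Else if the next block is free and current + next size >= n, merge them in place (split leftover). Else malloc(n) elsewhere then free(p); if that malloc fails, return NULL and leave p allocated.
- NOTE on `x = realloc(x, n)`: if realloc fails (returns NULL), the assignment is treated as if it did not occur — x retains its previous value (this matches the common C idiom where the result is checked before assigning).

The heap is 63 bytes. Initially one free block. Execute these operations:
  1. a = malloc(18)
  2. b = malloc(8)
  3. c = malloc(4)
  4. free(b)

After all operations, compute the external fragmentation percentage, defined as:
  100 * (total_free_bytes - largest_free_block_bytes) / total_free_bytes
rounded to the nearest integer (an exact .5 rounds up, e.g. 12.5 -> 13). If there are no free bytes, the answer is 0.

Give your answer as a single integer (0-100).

Answer: 20

Derivation:
Op 1: a = malloc(18) -> a = 0; heap: [0-17 ALLOC][18-62 FREE]
Op 2: b = malloc(8) -> b = 18; heap: [0-17 ALLOC][18-25 ALLOC][26-62 FREE]
Op 3: c = malloc(4) -> c = 26; heap: [0-17 ALLOC][18-25 ALLOC][26-29 ALLOC][30-62 FREE]
Op 4: free(b) -> (freed b); heap: [0-17 ALLOC][18-25 FREE][26-29 ALLOC][30-62 FREE]
Free blocks: [8 33] total_free=41 largest=33 -> 100*(41-33)/41 = 800/41 ≈ 19.512 -> rounds to 20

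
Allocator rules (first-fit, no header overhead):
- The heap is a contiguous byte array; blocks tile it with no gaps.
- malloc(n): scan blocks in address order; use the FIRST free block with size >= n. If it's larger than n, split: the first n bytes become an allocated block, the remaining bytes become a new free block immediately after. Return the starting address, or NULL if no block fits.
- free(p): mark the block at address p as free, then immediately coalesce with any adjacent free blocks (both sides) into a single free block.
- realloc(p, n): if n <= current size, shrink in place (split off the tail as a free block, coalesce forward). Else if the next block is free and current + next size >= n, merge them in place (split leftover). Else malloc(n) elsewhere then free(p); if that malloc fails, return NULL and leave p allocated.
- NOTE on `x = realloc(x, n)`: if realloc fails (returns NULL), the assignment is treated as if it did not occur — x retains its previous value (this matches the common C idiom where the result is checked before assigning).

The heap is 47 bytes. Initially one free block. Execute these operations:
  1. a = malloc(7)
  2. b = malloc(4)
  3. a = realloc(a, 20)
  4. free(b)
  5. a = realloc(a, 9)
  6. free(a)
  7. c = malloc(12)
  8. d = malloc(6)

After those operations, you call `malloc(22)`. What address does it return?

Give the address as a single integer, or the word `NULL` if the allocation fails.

Answer: 18

Derivation:
Op 1: a = malloc(7) -> a = 0; heap: [0-6 ALLOC][7-46 FREE]
Op 2: b = malloc(4) -> b = 7; heap: [0-6 ALLOC][7-10 ALLOC][11-46 FREE]
Op 3: a = realloc(a, 20) -> a = 11; heap: [0-6 FREE][7-10 ALLOC][11-30 ALLOC][31-46 FREE]
Op 4: free(b) -> (freed b); heap: [0-10 FREE][11-30 ALLOC][31-46 FREE]
Op 5: a = realloc(a, 9) -> a = 11; heap: [0-10 FREE][11-19 ALLOC][20-46 FREE]
Op 6: free(a) -> (freed a); heap: [0-46 FREE]
Op 7: c = malloc(12) -> c = 0; heap: [0-11 ALLOC][12-46 FREE]
Op 8: d = malloc(6) -> d = 12; heap: [0-11 ALLOC][12-17 ALLOC][18-46 FREE]
malloc(22): first-fit scan over [0-11 ALLOC][12-17 ALLOC][18-46 FREE] -> 18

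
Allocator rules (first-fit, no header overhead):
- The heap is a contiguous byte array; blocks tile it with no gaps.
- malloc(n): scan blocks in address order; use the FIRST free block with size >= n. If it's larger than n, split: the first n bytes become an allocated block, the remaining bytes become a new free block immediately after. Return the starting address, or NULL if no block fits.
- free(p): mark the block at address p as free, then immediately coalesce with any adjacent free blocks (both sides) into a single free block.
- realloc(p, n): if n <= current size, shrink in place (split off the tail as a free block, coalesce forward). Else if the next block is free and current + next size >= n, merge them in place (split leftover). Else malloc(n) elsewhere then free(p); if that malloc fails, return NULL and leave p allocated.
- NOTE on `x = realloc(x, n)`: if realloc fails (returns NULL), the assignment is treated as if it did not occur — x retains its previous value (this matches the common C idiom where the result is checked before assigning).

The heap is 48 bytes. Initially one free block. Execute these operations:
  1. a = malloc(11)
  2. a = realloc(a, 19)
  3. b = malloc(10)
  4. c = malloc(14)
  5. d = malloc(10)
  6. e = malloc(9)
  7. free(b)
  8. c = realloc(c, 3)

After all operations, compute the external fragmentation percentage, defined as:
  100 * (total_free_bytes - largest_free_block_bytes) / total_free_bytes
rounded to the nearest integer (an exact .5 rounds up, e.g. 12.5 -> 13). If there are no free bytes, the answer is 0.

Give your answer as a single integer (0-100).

Op 1: a = malloc(11) -> a = 0; heap: [0-10 ALLOC][11-47 FREE]
Op 2: a = realloc(a, 19) -> a = 0; heap: [0-18 ALLOC][19-47 FREE]
Op 3: b = malloc(10) -> b = 19; heap: [0-18 ALLOC][19-28 ALLOC][29-47 FREE]
Op 4: c = malloc(14) -> c = 29; heap: [0-18 ALLOC][19-28 ALLOC][29-42 ALLOC][43-47 FREE]
Op 5: d = malloc(10) -> d = NULL; heap: [0-18 ALLOC][19-28 ALLOC][29-42 ALLOC][43-47 FREE]
Op 6: e = malloc(9) -> e = NULL; heap: [0-18 ALLOC][19-28 ALLOC][29-42 ALLOC][43-47 FREE]
Op 7: free(b) -> (freed b); heap: [0-18 ALLOC][19-28 FREE][29-42 ALLOC][43-47 FREE]
Op 8: c = realloc(c, 3) -> c = 29; heap: [0-18 ALLOC][19-28 FREE][29-31 ALLOC][32-47 FREE]
Free blocks: [10 16] total_free=26 largest=16 -> 100*(26-16)/26 = 1000/26 ≈ 38.462 -> rounds to 38

Answer: 38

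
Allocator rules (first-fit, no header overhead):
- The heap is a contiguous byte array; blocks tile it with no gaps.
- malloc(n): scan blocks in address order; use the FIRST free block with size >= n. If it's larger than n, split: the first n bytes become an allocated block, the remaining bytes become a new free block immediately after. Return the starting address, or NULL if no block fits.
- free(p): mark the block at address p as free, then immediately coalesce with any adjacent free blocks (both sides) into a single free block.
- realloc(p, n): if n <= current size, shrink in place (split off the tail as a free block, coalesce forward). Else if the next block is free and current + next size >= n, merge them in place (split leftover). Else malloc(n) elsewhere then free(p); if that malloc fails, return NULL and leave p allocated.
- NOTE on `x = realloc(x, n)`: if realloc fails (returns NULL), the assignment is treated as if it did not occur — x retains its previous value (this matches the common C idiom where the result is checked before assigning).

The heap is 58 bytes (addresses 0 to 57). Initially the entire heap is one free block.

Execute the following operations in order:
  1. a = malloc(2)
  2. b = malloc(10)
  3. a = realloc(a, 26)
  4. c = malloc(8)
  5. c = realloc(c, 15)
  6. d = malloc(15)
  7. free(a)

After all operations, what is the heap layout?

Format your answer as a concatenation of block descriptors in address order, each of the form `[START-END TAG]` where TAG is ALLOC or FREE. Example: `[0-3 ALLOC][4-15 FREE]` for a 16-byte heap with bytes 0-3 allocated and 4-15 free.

Answer: [0-1 FREE][2-11 ALLOC][12-37 FREE][38-52 ALLOC][53-57 FREE]

Derivation:
Op 1: a = malloc(2) -> a = 0; heap: [0-1 ALLOC][2-57 FREE]
Op 2: b = malloc(10) -> b = 2; heap: [0-1 ALLOC][2-11 ALLOC][12-57 FREE]
Op 3: a = realloc(a, 26) -> a = 12; heap: [0-1 FREE][2-11 ALLOC][12-37 ALLOC][38-57 FREE]
Op 4: c = malloc(8) -> c = 38; heap: [0-1 FREE][2-11 ALLOC][12-37 ALLOC][38-45 ALLOC][46-57 FREE]
Op 5: c = realloc(c, 15) -> c = 38; heap: [0-1 FREE][2-11 ALLOC][12-37 ALLOC][38-52 ALLOC][53-57 FREE]
Op 6: d = malloc(15) -> d = NULL; heap: [0-1 FREE][2-11 ALLOC][12-37 ALLOC][38-52 ALLOC][53-57 FREE]
Op 7: free(a) -> (freed a); heap: [0-1 FREE][2-11 ALLOC][12-37 FREE][38-52 ALLOC][53-57 FREE]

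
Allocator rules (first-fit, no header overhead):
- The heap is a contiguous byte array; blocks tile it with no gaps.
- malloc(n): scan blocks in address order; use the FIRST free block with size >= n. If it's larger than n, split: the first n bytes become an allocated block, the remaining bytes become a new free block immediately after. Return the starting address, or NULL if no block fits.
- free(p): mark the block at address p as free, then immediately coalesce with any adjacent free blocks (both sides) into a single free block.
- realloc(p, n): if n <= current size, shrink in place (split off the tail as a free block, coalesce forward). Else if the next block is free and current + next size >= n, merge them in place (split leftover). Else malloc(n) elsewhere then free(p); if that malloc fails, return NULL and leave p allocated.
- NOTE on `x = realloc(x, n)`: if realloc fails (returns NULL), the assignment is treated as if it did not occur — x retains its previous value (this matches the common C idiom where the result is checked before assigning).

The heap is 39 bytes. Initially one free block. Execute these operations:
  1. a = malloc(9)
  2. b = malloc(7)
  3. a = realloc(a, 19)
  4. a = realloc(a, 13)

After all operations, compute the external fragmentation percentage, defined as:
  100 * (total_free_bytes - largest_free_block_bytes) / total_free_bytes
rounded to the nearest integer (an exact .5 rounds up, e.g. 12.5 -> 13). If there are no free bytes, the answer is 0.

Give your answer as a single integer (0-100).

Op 1: a = malloc(9) -> a = 0; heap: [0-8 ALLOC][9-38 FREE]
Op 2: b = malloc(7) -> b = 9; heap: [0-8 ALLOC][9-15 ALLOC][16-38 FREE]
Op 3: a = realloc(a, 19) -> a = 16; heap: [0-8 FREE][9-15 ALLOC][16-34 ALLOC][35-38 FREE]
Op 4: a = realloc(a, 13) -> a = 16; heap: [0-8 FREE][9-15 ALLOC][16-28 ALLOC][29-38 FREE]
Free blocks: [9 10] total_free=19 largest=10 -> 100*(19-10)/19 = 900/19 ≈ 47.368 -> rounds to 47

Answer: 47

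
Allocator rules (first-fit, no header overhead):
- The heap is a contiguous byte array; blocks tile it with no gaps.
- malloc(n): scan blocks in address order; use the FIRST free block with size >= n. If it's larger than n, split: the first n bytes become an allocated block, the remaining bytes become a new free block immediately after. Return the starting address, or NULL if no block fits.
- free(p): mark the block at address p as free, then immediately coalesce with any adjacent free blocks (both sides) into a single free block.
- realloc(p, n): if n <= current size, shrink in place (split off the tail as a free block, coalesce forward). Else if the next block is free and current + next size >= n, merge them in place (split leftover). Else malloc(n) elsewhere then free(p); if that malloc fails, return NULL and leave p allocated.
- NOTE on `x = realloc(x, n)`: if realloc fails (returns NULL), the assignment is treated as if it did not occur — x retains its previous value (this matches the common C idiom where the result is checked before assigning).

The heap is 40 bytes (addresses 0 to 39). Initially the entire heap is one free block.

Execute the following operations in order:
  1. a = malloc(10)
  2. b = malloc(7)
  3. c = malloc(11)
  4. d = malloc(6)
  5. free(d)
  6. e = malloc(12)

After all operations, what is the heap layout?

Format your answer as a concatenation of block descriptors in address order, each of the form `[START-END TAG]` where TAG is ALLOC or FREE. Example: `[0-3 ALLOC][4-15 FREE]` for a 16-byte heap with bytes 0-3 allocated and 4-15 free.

Op 1: a = malloc(10) -> a = 0; heap: [0-9 ALLOC][10-39 FREE]
Op 2: b = malloc(7) -> b = 10; heap: [0-9 ALLOC][10-16 ALLOC][17-39 FREE]
Op 3: c = malloc(11) -> c = 17; heap: [0-9 ALLOC][10-16 ALLOC][17-27 ALLOC][28-39 FREE]
Op 4: d = malloc(6) -> d = 28; heap: [0-9 ALLOC][10-16 ALLOC][17-27 ALLOC][28-33 ALLOC][34-39 FREE]
Op 5: free(d) -> (freed d); heap: [0-9 ALLOC][10-16 ALLOC][17-27 ALLOC][28-39 FREE]
Op 6: e = malloc(12) -> e = 28; heap: [0-9 ALLOC][10-16 ALLOC][17-27 ALLOC][28-39 ALLOC]

Answer: [0-9 ALLOC][10-16 ALLOC][17-27 ALLOC][28-39 ALLOC]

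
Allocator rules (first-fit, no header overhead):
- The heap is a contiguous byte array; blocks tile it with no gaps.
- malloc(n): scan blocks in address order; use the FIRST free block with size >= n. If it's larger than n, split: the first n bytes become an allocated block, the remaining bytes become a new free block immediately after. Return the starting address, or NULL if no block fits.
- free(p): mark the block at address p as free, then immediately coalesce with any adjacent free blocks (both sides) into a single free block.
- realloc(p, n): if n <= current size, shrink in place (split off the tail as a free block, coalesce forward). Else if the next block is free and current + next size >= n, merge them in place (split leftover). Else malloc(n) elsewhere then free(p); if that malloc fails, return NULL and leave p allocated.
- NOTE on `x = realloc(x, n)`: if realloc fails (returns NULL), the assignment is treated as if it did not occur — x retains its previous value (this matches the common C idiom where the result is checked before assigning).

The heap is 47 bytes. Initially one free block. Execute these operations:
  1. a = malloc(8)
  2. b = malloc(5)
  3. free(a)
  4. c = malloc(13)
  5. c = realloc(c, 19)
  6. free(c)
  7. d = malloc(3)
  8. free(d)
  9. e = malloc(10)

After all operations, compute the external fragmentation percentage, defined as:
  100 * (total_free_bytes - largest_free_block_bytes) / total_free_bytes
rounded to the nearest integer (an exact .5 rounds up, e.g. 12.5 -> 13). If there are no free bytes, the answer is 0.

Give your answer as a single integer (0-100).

Op 1: a = malloc(8) -> a = 0; heap: [0-7 ALLOC][8-46 FREE]
Op 2: b = malloc(5) -> b = 8; heap: [0-7 ALLOC][8-12 ALLOC][13-46 FREE]
Op 3: free(a) -> (freed a); heap: [0-7 FREE][8-12 ALLOC][13-46 FREE]
Op 4: c = malloc(13) -> c = 13; heap: [0-7 FREE][8-12 ALLOC][13-25 ALLOC][26-46 FREE]
Op 5: c = realloc(c, 19) -> c = 13; heap: [0-7 FREE][8-12 ALLOC][13-31 ALLOC][32-46 FREE]
Op 6: free(c) -> (freed c); heap: [0-7 FREE][8-12 ALLOC][13-46 FREE]
Op 7: d = malloc(3) -> d = 0; heap: [0-2 ALLOC][3-7 FREE][8-12 ALLOC][13-46 FREE]
Op 8: free(d) -> (freed d); heap: [0-7 FREE][8-12 ALLOC][13-46 FREE]
Op 9: e = malloc(10) -> e = 13; heap: [0-7 FREE][8-12 ALLOC][13-22 ALLOC][23-46 FREE]
Free blocks: [8 24] total_free=32 largest=24 -> 100*(32-24)/32 = 800/32 = 25

Answer: 25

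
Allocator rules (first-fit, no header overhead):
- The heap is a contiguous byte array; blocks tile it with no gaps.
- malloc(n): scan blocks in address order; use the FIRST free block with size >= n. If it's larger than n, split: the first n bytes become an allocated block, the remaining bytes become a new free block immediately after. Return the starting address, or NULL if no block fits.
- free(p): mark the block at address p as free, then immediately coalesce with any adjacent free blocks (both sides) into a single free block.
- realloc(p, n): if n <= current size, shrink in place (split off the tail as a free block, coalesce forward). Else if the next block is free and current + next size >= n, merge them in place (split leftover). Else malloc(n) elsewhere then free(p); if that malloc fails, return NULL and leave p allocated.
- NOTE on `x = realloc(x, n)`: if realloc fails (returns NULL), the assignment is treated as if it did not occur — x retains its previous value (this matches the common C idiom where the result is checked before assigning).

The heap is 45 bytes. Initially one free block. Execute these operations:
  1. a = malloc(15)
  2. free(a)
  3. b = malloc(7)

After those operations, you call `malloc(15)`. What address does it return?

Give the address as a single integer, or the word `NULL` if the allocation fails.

Answer: 7

Derivation:
Op 1: a = malloc(15) -> a = 0; heap: [0-14 ALLOC][15-44 FREE]
Op 2: free(a) -> (freed a); heap: [0-44 FREE]
Op 3: b = malloc(7) -> b = 0; heap: [0-6 ALLOC][7-44 FREE]
malloc(15): first-fit scan over [0-6 ALLOC][7-44 FREE] -> 7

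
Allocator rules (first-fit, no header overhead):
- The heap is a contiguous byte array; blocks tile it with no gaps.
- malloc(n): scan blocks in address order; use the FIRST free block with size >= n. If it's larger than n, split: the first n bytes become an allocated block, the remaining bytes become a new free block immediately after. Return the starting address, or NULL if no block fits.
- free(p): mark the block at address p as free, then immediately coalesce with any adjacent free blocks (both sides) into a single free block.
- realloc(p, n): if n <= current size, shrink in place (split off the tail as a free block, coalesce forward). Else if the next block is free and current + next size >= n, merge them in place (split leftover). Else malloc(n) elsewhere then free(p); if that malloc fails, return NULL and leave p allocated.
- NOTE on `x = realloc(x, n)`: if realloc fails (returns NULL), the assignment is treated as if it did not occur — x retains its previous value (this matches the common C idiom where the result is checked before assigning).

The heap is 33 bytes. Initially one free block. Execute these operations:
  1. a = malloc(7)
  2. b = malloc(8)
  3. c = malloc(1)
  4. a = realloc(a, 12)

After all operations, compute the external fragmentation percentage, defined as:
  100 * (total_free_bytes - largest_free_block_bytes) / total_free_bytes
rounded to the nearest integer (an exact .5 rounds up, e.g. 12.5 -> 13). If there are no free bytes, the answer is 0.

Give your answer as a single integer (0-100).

Answer: 42

Derivation:
Op 1: a = malloc(7) -> a = 0; heap: [0-6 ALLOC][7-32 FREE]
Op 2: b = malloc(8) -> b = 7; heap: [0-6 ALLOC][7-14 ALLOC][15-32 FREE]
Op 3: c = malloc(1) -> c = 15; heap: [0-6 ALLOC][7-14 ALLOC][15-15 ALLOC][16-32 FREE]
Op 4: a = realloc(a, 12) -> a = 16; heap: [0-6 FREE][7-14 ALLOC][15-15 ALLOC][16-27 ALLOC][28-32 FREE]
Free blocks: [7 5] total_free=12 largest=7 -> 100*(12-7)/12 = 500/12 ≈ 41.667 -> rounds to 42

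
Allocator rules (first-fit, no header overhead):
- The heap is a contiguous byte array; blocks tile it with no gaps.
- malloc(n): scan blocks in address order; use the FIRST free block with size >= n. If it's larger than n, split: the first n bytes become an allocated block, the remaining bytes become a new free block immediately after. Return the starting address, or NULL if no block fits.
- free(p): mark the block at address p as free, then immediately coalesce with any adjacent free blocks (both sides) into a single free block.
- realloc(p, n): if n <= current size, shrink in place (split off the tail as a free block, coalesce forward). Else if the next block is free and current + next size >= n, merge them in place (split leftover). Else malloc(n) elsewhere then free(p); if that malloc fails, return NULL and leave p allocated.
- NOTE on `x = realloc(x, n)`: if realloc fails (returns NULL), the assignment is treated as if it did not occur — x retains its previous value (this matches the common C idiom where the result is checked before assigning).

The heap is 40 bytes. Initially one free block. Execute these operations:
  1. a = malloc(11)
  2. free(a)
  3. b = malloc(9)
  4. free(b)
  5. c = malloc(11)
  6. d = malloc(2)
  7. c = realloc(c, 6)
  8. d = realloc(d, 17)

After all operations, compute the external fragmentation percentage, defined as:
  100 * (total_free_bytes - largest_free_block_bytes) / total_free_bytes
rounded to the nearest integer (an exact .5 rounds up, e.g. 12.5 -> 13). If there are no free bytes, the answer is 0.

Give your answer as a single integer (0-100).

Op 1: a = malloc(11) -> a = 0; heap: [0-10 ALLOC][11-39 FREE]
Op 2: free(a) -> (freed a); heap: [0-39 FREE]
Op 3: b = malloc(9) -> b = 0; heap: [0-8 ALLOC][9-39 FREE]
Op 4: free(b) -> (freed b); heap: [0-39 FREE]
Op 5: c = malloc(11) -> c = 0; heap: [0-10 ALLOC][11-39 FREE]
Op 6: d = malloc(2) -> d = 11; heap: [0-10 ALLOC][11-12 ALLOC][13-39 FREE]
Op 7: c = realloc(c, 6) -> c = 0; heap: [0-5 ALLOC][6-10 FREE][11-12 ALLOC][13-39 FREE]
Op 8: d = realloc(d, 17) -> d = 11; heap: [0-5 ALLOC][6-10 FREE][11-27 ALLOC][28-39 FREE]
Free blocks: [5 12] total_free=17 largest=12 -> 100*(17-12)/17 = 500/17 ≈ 29.412 -> rounds to 29

Answer: 29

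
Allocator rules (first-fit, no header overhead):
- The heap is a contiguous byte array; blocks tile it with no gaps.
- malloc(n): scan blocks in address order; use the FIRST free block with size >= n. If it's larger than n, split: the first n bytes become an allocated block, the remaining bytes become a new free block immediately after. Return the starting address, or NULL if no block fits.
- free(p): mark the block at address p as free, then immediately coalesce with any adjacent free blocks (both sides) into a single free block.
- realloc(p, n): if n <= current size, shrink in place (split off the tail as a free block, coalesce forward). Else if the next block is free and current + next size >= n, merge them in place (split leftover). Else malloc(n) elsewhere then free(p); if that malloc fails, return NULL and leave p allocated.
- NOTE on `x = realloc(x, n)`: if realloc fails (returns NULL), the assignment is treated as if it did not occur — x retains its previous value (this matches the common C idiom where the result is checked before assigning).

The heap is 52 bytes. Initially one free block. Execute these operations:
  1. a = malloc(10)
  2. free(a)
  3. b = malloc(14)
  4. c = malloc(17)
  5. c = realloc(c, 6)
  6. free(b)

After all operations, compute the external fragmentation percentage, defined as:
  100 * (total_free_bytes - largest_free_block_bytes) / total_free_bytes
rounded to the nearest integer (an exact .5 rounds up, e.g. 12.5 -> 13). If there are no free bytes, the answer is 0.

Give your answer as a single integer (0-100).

Answer: 30

Derivation:
Op 1: a = malloc(10) -> a = 0; heap: [0-9 ALLOC][10-51 FREE]
Op 2: free(a) -> (freed a); heap: [0-51 FREE]
Op 3: b = malloc(14) -> b = 0; heap: [0-13 ALLOC][14-51 FREE]
Op 4: c = malloc(17) -> c = 14; heap: [0-13 ALLOC][14-30 ALLOC][31-51 FREE]
Op 5: c = realloc(c, 6) -> c = 14; heap: [0-13 ALLOC][14-19 ALLOC][20-51 FREE]
Op 6: free(b) -> (freed b); heap: [0-13 FREE][14-19 ALLOC][20-51 FREE]
Free blocks: [14 32] total_free=46 largest=32 -> 100*(46-32)/46 = 1400/46 ≈ 30.435 -> rounds to 30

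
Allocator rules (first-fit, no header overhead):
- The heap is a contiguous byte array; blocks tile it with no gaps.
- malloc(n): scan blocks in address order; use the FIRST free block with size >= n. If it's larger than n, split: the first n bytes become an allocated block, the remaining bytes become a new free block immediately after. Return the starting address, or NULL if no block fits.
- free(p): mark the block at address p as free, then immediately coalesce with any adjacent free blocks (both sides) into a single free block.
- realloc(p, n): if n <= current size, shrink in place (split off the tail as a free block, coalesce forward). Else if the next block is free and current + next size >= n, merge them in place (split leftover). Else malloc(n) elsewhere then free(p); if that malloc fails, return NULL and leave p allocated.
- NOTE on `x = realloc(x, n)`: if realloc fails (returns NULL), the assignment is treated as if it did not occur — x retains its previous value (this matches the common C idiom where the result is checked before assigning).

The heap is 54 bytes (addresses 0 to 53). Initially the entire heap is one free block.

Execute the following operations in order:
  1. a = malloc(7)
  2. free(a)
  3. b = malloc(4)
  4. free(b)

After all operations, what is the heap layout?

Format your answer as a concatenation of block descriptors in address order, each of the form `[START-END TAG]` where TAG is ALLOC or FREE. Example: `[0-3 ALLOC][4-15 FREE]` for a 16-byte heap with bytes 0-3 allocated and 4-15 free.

Op 1: a = malloc(7) -> a = 0; heap: [0-6 ALLOC][7-53 FREE]
Op 2: free(a) -> (freed a); heap: [0-53 FREE]
Op 3: b = malloc(4) -> b = 0; heap: [0-3 ALLOC][4-53 FREE]
Op 4: free(b) -> (freed b); heap: [0-53 FREE]

Answer: [0-53 FREE]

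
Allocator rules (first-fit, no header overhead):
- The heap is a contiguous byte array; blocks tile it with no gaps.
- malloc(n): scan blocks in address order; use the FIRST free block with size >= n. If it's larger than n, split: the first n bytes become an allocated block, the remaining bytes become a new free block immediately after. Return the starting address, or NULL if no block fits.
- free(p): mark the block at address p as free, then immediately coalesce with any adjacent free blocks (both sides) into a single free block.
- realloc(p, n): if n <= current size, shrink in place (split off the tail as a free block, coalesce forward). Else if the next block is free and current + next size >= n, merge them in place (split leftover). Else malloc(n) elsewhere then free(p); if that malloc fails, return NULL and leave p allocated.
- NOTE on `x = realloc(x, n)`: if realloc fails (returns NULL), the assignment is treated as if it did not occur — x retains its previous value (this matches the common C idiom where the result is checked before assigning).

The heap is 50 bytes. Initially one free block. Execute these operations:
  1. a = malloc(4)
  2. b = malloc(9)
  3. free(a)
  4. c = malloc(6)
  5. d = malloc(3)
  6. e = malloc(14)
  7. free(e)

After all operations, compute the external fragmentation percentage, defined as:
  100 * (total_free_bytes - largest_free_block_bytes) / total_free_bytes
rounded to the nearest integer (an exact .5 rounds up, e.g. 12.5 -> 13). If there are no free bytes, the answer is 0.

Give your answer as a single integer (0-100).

Answer: 3

Derivation:
Op 1: a = malloc(4) -> a = 0; heap: [0-3 ALLOC][4-49 FREE]
Op 2: b = malloc(9) -> b = 4; heap: [0-3 ALLOC][4-12 ALLOC][13-49 FREE]
Op 3: free(a) -> (freed a); heap: [0-3 FREE][4-12 ALLOC][13-49 FREE]
Op 4: c = malloc(6) -> c = 13; heap: [0-3 FREE][4-12 ALLOC][13-18 ALLOC][19-49 FREE]
Op 5: d = malloc(3) -> d = 0; heap: [0-2 ALLOC][3-3 FREE][4-12 ALLOC][13-18 ALLOC][19-49 FREE]
Op 6: e = malloc(14) -> e = 19; heap: [0-2 ALLOC][3-3 FREE][4-12 ALLOC][13-18 ALLOC][19-32 ALLOC][33-49 FREE]
Op 7: free(e) -> (freed e); heap: [0-2 ALLOC][3-3 FREE][4-12 ALLOC][13-18 ALLOC][19-49 FREE]
Free blocks: [1 31] total_free=32 largest=31 -> 100*(32-31)/32 = 100/32 = 3.125 -> rounds to 3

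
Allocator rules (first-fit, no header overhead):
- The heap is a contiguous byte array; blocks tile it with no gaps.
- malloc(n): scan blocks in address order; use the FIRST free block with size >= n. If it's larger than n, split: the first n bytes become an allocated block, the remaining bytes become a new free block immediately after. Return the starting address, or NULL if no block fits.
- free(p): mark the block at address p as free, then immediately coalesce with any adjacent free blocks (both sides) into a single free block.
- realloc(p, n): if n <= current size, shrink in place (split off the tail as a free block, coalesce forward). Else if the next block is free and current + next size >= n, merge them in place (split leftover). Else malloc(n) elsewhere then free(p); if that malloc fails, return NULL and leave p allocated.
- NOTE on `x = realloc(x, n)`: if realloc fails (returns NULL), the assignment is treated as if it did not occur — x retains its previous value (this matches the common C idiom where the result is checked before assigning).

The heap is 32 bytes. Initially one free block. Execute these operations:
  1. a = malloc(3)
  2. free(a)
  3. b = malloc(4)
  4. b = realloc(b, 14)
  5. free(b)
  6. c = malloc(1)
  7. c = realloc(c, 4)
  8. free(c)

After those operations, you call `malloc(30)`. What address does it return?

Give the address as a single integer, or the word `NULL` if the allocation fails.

Op 1: a = malloc(3) -> a = 0; heap: [0-2 ALLOC][3-31 FREE]
Op 2: free(a) -> (freed a); heap: [0-31 FREE]
Op 3: b = malloc(4) -> b = 0; heap: [0-3 ALLOC][4-31 FREE]
Op 4: b = realloc(b, 14) -> b = 0; heap: [0-13 ALLOC][14-31 FREE]
Op 5: free(b) -> (freed b); heap: [0-31 FREE]
Op 6: c = malloc(1) -> c = 0; heap: [0-0 ALLOC][1-31 FREE]
Op 7: c = realloc(c, 4) -> c = 0; heap: [0-3 ALLOC][4-31 FREE]
Op 8: free(c) -> (freed c); heap: [0-31 FREE]
malloc(30): first-fit scan over [0-31 FREE] -> 0

Answer: 0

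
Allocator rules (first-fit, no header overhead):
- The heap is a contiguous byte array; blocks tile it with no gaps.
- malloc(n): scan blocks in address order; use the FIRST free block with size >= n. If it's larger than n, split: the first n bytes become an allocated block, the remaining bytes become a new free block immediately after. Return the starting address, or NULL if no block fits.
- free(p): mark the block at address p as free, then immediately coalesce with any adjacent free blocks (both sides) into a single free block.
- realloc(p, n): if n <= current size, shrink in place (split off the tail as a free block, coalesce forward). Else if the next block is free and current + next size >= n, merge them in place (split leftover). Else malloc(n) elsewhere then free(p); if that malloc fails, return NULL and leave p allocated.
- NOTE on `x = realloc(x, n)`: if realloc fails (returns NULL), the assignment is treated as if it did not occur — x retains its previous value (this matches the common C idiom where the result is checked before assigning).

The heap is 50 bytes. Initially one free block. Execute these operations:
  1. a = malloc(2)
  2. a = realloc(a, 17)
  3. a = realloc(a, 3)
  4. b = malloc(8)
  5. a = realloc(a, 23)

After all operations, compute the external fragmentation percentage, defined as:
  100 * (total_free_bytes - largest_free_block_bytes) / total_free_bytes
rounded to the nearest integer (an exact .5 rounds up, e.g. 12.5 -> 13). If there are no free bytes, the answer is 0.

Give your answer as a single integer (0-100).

Answer: 16

Derivation:
Op 1: a = malloc(2) -> a = 0; heap: [0-1 ALLOC][2-49 FREE]
Op 2: a = realloc(a, 17) -> a = 0; heap: [0-16 ALLOC][17-49 FREE]
Op 3: a = realloc(a, 3) -> a = 0; heap: [0-2 ALLOC][3-49 FREE]
Op 4: b = malloc(8) -> b = 3; heap: [0-2 ALLOC][3-10 ALLOC][11-49 FREE]
Op 5: a = realloc(a, 23) -> a = 11; heap: [0-2 FREE][3-10 ALLOC][11-33 ALLOC][34-49 FREE]
Free blocks: [3 16] total_free=19 largest=16 -> 100*(19-16)/19 = 300/19 ≈ 15.789 -> rounds to 16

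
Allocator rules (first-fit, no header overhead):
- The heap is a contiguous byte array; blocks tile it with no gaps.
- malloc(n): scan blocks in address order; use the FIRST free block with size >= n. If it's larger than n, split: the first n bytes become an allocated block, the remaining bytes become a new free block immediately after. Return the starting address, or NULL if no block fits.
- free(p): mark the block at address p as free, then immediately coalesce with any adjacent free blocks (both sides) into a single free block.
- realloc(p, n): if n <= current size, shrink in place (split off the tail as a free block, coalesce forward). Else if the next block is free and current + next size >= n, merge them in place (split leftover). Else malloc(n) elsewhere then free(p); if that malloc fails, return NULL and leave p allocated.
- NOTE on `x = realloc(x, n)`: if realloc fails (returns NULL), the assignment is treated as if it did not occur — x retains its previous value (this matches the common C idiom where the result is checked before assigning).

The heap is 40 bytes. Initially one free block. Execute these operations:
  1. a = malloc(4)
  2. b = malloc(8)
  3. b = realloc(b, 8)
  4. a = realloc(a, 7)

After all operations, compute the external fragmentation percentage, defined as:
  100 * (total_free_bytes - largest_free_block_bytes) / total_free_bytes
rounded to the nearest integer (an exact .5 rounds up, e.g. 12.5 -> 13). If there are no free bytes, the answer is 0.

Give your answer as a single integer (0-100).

Answer: 16

Derivation:
Op 1: a = malloc(4) -> a = 0; heap: [0-3 ALLOC][4-39 FREE]
Op 2: b = malloc(8) -> b = 4; heap: [0-3 ALLOC][4-11 ALLOC][12-39 FREE]
Op 3: b = realloc(b, 8) -> b = 4; heap: [0-3 ALLOC][4-11 ALLOC][12-39 FREE]
Op 4: a = realloc(a, 7) -> a = 12; heap: [0-3 FREE][4-11 ALLOC][12-18 ALLOC][19-39 FREE]
Free blocks: [4 21] total_free=25 largest=21 -> 100*(25-21)/25 = 400/25 = 16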